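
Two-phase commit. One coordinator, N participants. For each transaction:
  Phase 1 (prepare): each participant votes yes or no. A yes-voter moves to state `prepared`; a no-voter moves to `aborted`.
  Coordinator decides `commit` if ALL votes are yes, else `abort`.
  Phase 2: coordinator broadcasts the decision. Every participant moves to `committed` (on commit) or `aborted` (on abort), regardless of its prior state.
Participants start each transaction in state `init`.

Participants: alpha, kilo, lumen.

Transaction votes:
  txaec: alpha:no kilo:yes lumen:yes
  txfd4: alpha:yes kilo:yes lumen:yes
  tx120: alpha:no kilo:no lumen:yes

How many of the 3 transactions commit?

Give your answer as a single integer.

Answer: 1

Derivation:
txaec: no from alpha -> abort (commits=0)
txfd4: all yes -> commit (commits=1)
tx120: no from alpha, kilo -> abort (commits=1)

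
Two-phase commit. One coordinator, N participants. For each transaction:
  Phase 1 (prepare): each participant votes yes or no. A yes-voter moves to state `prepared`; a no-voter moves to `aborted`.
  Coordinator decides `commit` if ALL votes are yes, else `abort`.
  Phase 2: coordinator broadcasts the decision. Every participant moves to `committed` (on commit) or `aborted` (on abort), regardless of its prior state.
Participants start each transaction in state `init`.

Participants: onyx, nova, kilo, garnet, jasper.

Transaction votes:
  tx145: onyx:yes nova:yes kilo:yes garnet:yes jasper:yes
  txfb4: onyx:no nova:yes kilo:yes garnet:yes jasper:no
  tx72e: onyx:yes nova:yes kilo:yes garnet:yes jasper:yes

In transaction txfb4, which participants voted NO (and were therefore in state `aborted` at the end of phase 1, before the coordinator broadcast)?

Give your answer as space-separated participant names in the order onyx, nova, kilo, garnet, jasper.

Answer: onyx jasper

Derivation:
Txn txfb4 phase 1: onyx no -> aborted; nova yes -> prepared; kilo yes -> prepared; garnet yes -> prepared; jasper no -> aborted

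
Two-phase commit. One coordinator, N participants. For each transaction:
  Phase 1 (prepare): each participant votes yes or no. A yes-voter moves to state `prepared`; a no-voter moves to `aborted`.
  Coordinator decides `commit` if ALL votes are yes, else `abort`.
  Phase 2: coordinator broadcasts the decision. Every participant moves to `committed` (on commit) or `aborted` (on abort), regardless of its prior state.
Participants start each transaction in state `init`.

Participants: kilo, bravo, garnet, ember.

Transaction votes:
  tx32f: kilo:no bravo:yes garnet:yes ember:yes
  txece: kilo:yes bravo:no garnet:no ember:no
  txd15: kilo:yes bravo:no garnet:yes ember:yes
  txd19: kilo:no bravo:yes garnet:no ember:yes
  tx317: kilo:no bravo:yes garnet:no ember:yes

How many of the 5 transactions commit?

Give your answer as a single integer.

Answer: 0

Derivation:
tx32f: no from kilo -> abort (commits=0)
txece: no from bravo, garnet, ember -> abort (commits=0)
txd15: no from bravo -> abort (commits=0)
txd19: no from kilo, garnet -> abort (commits=0)
tx317: no from kilo, garnet -> abort (commits=0)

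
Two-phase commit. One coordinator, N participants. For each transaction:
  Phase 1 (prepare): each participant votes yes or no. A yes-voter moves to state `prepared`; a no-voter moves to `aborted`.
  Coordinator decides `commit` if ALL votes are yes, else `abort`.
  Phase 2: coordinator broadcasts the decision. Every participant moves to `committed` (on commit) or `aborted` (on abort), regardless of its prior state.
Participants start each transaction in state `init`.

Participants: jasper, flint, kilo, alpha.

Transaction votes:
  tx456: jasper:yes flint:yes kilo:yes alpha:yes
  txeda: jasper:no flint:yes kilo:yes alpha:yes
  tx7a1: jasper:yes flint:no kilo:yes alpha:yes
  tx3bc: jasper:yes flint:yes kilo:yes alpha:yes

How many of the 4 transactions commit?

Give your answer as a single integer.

tx456: all yes -> commit (commits=1)
txeda: no from jasper -> abort (commits=1)
tx7a1: no from flint -> abort (commits=1)
tx3bc: all yes -> commit (commits=2)

Answer: 2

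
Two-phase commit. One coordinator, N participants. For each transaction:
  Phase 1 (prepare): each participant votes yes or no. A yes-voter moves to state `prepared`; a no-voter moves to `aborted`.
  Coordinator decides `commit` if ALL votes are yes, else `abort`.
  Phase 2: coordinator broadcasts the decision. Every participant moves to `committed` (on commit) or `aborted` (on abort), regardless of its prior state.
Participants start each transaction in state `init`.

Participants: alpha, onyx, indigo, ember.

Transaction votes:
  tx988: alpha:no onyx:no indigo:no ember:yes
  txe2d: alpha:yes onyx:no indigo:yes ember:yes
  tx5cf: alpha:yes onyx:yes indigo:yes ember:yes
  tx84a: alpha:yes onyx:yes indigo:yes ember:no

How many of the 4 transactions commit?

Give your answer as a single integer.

Answer: 1

Derivation:
tx988: no from alpha, onyx, indigo -> abort (commits=0)
txe2d: no from onyx -> abort (commits=0)
tx5cf: all yes -> commit (commits=1)
tx84a: no from ember -> abort (commits=1)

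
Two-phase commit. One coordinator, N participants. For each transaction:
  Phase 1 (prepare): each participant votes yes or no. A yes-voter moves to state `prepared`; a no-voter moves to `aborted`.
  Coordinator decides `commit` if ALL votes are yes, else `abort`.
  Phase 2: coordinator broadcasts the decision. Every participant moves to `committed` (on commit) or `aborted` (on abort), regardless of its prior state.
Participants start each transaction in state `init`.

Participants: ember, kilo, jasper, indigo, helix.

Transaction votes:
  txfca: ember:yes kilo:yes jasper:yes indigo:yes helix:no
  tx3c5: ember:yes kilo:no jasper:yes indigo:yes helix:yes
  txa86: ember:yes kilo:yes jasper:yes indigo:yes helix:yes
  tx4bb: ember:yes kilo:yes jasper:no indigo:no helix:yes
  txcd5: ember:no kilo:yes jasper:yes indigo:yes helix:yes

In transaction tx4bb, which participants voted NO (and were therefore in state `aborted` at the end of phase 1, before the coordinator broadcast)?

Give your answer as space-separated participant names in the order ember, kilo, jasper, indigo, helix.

Answer: jasper indigo

Derivation:
Txn tx4bb phase 1: ember yes -> prepared; kilo yes -> prepared; jasper no -> aborted; indigo no -> aborted; helix yes -> prepared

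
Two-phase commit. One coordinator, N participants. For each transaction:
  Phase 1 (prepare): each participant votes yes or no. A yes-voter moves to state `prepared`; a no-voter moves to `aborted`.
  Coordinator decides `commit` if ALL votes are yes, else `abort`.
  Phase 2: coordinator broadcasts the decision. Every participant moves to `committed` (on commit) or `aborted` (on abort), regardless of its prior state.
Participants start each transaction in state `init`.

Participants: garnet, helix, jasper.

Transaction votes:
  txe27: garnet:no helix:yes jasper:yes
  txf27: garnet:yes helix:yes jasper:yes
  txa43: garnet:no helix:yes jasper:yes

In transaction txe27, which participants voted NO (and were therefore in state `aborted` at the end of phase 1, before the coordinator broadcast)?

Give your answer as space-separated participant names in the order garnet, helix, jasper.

Txn txe27 phase 1: garnet no -> aborted; helix yes -> prepared; jasper yes -> prepared

Answer: garnet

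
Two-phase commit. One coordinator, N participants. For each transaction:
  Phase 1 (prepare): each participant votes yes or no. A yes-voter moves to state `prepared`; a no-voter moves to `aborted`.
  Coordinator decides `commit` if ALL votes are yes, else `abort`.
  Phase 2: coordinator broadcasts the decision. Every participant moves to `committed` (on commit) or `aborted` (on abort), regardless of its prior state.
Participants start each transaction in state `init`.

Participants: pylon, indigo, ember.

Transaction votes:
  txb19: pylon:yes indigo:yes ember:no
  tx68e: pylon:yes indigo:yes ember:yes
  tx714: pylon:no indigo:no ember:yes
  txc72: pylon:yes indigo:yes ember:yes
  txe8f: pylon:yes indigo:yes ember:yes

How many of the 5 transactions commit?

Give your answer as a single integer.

Answer: 3

Derivation:
txb19: no from ember -> abort (commits=0)
tx68e: all yes -> commit (commits=1)
tx714: no from pylon, indigo -> abort (commits=1)
txc72: all yes -> commit (commits=2)
txe8f: all yes -> commit (commits=3)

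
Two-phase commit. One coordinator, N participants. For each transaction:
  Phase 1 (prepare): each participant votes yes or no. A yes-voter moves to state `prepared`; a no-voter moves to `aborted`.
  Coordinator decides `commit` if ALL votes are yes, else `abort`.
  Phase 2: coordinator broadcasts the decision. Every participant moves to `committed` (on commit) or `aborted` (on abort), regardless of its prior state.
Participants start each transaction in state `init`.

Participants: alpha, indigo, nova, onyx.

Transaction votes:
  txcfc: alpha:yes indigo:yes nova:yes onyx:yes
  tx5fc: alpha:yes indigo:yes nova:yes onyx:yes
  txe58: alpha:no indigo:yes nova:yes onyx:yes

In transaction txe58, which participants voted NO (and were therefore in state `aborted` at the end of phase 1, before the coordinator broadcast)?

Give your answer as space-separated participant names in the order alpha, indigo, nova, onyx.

Txn txe58 phase 1: alpha no -> aborted; indigo yes -> prepared; nova yes -> prepared; onyx yes -> prepared

Answer: alpha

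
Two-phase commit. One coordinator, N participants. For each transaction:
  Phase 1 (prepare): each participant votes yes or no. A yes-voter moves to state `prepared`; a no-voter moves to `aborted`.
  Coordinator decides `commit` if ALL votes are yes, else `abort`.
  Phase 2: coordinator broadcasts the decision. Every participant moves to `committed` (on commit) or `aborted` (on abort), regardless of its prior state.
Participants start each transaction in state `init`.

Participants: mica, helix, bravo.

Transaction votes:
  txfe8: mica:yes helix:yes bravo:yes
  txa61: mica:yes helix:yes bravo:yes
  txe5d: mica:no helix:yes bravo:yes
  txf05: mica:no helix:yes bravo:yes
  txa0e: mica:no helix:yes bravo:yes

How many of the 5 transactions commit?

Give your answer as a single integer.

Answer: 2

Derivation:
txfe8: all yes -> commit (commits=1)
txa61: all yes -> commit (commits=2)
txe5d: no from mica -> abort (commits=2)
txf05: no from mica -> abort (commits=2)
txa0e: no from mica -> abort (commits=2)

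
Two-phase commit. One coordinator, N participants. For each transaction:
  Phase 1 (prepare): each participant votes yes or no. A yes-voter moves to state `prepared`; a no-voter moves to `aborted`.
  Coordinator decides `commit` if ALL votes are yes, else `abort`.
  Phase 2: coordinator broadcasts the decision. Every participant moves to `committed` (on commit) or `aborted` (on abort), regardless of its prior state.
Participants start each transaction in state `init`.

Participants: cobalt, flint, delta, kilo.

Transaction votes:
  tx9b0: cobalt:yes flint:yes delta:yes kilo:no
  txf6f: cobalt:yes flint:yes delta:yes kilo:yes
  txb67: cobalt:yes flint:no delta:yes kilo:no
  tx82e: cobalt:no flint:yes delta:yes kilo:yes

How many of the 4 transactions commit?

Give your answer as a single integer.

Answer: 1

Derivation:
tx9b0: no from kilo -> abort (commits=0)
txf6f: all yes -> commit (commits=1)
txb67: no from flint, kilo -> abort (commits=1)
tx82e: no from cobalt -> abort (commits=1)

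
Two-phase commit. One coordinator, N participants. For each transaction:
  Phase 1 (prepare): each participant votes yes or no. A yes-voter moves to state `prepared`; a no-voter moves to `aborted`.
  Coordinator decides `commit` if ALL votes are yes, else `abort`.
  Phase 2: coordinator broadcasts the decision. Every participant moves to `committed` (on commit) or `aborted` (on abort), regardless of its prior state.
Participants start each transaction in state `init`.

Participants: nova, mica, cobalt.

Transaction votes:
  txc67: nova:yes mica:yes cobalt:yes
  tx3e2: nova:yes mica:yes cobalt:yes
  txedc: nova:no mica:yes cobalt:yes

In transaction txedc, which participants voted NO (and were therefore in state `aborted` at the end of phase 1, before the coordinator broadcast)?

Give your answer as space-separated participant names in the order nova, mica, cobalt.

Answer: nova

Derivation:
Txn txedc phase 1: nova no -> aborted; mica yes -> prepared; cobalt yes -> prepared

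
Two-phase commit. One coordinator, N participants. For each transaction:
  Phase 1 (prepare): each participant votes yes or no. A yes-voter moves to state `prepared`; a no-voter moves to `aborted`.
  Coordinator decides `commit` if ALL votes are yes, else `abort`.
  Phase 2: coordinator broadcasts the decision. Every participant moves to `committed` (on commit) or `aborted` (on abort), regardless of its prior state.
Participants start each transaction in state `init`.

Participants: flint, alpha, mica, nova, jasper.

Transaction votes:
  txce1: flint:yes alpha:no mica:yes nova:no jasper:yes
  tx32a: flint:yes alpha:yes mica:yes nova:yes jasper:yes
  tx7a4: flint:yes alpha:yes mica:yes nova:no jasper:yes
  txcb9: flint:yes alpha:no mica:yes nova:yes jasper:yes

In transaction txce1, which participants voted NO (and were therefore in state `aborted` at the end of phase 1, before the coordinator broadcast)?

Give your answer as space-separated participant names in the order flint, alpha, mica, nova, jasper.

Answer: alpha nova

Derivation:
Txn txce1 phase 1: flint yes -> prepared; alpha no -> aborted; mica yes -> prepared; nova no -> aborted; jasper yes -> prepared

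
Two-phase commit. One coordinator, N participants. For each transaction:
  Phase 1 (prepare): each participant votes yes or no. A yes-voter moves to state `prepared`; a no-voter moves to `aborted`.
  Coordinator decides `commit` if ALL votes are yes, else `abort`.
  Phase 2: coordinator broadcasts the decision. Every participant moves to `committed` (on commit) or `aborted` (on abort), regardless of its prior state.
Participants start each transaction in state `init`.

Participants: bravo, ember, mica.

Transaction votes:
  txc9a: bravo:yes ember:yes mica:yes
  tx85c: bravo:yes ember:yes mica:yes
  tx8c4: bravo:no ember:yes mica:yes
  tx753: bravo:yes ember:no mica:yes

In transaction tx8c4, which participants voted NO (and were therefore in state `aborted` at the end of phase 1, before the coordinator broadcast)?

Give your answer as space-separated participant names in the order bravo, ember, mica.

Txn tx8c4 phase 1: bravo no -> aborted; ember yes -> prepared; mica yes -> prepared

Answer: bravo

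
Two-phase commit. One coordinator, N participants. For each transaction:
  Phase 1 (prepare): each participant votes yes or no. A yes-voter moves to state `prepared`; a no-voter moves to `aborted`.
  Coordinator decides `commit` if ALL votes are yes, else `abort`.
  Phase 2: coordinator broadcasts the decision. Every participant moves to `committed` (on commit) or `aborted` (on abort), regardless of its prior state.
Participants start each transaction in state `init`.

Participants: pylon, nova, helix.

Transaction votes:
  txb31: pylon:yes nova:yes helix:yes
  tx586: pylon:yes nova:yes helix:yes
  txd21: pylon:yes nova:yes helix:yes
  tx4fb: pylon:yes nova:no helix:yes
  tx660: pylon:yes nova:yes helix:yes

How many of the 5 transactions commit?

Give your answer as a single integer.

txb31: all yes -> commit (commits=1)
tx586: all yes -> commit (commits=2)
txd21: all yes -> commit (commits=3)
tx4fb: no from nova -> abort (commits=3)
tx660: all yes -> commit (commits=4)

Answer: 4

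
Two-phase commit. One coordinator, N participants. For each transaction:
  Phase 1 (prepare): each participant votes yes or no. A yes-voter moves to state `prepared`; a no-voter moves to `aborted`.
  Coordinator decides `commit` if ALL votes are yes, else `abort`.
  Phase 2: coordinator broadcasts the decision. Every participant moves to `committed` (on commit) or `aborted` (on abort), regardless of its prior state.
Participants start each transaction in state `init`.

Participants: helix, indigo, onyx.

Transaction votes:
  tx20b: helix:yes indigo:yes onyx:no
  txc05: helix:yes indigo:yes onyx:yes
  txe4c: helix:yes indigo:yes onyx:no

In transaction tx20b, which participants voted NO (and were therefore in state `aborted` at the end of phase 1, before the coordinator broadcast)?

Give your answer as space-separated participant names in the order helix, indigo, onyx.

Txn tx20b phase 1: helix yes -> prepared; indigo yes -> prepared; onyx no -> aborted

Answer: onyx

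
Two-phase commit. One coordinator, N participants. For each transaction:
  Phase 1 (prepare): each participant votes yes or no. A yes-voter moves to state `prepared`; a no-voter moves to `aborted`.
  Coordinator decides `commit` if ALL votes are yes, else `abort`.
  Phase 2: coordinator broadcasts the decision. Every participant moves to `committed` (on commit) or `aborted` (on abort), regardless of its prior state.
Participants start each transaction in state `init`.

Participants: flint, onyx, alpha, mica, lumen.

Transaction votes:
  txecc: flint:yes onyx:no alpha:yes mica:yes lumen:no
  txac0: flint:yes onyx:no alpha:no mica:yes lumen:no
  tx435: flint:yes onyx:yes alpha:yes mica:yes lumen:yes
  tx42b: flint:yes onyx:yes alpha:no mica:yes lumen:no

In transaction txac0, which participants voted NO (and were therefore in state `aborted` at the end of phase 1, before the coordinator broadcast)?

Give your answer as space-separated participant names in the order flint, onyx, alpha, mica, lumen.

Answer: onyx alpha lumen

Derivation:
Txn txac0 phase 1: flint yes -> prepared; onyx no -> aborted; alpha no -> aborted; mica yes -> prepared; lumen no -> aborted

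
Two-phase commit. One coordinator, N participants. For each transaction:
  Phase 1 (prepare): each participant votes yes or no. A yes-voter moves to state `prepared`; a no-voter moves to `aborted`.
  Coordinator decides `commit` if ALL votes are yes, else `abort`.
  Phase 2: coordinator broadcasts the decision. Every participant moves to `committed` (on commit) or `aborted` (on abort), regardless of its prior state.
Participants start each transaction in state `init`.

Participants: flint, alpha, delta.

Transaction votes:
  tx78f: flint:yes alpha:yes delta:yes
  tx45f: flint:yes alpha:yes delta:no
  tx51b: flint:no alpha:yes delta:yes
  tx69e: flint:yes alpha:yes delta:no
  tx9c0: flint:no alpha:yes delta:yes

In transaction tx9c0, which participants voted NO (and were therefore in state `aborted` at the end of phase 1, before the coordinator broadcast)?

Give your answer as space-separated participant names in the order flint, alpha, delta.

Txn tx9c0 phase 1: flint no -> aborted; alpha yes -> prepared; delta yes -> prepared

Answer: flint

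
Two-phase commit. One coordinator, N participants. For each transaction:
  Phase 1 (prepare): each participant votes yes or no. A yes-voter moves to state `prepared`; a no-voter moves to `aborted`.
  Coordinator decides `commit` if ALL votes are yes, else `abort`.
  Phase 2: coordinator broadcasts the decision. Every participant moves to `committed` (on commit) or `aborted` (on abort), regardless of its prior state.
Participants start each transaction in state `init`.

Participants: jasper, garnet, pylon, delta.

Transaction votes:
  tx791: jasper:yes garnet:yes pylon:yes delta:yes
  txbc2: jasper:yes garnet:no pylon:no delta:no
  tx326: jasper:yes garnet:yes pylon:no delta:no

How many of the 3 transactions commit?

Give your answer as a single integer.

tx791: all yes -> commit (commits=1)
txbc2: no from garnet, pylon, delta -> abort (commits=1)
tx326: no from pylon, delta -> abort (commits=1)

Answer: 1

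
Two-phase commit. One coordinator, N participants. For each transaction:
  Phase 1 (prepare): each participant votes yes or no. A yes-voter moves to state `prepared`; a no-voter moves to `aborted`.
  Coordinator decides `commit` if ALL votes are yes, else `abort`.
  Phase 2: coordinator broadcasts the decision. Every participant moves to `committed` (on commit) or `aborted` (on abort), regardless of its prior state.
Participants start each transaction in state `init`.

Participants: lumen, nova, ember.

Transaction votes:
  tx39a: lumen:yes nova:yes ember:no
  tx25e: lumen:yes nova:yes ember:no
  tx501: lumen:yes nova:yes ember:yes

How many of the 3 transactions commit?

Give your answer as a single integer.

Answer: 1

Derivation:
tx39a: no from ember -> abort (commits=0)
tx25e: no from ember -> abort (commits=0)
tx501: all yes -> commit (commits=1)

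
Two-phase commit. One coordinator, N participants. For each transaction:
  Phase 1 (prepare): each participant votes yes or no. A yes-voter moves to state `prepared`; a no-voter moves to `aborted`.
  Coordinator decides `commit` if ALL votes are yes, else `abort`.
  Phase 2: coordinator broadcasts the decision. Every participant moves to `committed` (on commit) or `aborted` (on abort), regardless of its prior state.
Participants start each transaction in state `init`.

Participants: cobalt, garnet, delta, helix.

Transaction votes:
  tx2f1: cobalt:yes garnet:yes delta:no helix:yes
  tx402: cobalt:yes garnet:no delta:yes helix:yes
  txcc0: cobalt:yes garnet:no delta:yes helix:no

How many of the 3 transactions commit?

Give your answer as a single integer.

Answer: 0

Derivation:
tx2f1: no from delta -> abort (commits=0)
tx402: no from garnet -> abort (commits=0)
txcc0: no from garnet, helix -> abort (commits=0)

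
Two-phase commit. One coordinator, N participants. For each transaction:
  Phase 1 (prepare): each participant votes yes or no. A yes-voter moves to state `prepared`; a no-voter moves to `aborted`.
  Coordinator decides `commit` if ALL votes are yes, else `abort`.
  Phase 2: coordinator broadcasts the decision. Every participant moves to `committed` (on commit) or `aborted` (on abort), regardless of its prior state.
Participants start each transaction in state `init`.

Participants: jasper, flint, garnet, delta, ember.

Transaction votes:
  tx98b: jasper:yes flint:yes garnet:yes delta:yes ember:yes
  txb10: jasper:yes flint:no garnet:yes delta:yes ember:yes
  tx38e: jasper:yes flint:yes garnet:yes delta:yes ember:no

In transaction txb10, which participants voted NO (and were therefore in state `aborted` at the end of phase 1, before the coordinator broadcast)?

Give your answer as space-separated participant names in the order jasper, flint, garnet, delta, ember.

Answer: flint

Derivation:
Txn txb10 phase 1: jasper yes -> prepared; flint no -> aborted; garnet yes -> prepared; delta yes -> prepared; ember yes -> prepared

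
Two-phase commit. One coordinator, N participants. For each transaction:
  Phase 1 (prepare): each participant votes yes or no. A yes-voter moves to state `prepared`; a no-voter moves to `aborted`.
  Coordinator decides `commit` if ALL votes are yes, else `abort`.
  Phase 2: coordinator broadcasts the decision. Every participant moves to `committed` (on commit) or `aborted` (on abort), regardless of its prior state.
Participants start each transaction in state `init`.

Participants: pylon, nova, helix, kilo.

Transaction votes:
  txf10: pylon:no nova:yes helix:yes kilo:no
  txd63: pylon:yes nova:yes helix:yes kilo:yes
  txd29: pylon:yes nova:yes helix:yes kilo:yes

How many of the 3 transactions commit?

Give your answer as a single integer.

txf10: no from pylon, kilo -> abort (commits=0)
txd63: all yes -> commit (commits=1)
txd29: all yes -> commit (commits=2)

Answer: 2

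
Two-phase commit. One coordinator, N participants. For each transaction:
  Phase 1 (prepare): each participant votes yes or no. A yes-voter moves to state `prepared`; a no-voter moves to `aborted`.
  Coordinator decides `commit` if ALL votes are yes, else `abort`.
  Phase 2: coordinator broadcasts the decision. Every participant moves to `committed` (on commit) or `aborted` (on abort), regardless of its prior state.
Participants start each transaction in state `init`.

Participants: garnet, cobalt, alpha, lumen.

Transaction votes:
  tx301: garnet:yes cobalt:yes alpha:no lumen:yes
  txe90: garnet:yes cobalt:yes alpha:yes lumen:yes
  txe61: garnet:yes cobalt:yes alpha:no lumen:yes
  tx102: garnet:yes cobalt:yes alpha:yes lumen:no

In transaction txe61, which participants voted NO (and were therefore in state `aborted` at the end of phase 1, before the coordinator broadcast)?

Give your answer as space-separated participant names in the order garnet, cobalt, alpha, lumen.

Txn txe61 phase 1: garnet yes -> prepared; cobalt yes -> prepared; alpha no -> aborted; lumen yes -> prepared

Answer: alpha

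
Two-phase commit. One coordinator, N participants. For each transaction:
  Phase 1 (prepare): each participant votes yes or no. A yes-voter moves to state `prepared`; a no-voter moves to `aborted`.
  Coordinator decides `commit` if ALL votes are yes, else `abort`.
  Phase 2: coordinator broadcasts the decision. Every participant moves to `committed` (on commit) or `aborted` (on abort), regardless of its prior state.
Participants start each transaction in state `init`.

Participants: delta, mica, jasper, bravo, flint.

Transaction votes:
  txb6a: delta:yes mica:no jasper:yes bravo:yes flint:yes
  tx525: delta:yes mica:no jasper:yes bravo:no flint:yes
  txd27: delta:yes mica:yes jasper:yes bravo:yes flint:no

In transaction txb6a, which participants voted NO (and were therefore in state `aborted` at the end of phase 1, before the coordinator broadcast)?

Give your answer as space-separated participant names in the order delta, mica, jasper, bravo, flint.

Answer: mica

Derivation:
Txn txb6a phase 1: delta yes -> prepared; mica no -> aborted; jasper yes -> prepared; bravo yes -> prepared; flint yes -> prepared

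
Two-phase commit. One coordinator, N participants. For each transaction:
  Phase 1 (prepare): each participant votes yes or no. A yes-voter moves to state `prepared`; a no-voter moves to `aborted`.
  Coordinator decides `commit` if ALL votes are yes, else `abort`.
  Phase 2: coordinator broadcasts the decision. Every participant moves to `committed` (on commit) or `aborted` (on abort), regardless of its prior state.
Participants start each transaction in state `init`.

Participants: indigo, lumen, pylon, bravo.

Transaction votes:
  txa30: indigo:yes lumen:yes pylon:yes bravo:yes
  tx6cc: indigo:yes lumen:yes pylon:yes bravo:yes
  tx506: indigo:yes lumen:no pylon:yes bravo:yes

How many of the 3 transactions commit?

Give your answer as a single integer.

Answer: 2

Derivation:
txa30: all yes -> commit (commits=1)
tx6cc: all yes -> commit (commits=2)
tx506: no from lumen -> abort (commits=2)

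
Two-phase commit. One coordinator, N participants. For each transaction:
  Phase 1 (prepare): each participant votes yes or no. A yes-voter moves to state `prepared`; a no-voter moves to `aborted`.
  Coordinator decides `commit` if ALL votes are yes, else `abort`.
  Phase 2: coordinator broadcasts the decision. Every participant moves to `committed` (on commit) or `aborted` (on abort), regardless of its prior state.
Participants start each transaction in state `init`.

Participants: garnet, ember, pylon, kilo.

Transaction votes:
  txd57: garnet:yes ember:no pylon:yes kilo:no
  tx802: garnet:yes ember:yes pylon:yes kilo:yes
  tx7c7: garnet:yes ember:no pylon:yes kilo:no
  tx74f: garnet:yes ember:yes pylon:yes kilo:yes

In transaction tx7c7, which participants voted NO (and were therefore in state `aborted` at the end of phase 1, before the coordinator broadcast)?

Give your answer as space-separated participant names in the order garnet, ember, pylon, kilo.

Answer: ember kilo

Derivation:
Txn tx7c7 phase 1: garnet yes -> prepared; ember no -> aborted; pylon yes -> prepared; kilo no -> aborted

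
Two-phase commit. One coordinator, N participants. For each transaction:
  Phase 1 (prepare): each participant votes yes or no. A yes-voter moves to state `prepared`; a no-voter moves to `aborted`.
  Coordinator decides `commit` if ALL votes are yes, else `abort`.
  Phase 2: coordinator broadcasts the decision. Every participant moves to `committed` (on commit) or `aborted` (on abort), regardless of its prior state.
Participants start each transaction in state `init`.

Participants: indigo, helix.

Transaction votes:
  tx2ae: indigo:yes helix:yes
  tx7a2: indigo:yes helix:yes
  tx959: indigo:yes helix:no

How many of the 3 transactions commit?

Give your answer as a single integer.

Answer: 2

Derivation:
tx2ae: all yes -> commit (commits=1)
tx7a2: all yes -> commit (commits=2)
tx959: no from helix -> abort (commits=2)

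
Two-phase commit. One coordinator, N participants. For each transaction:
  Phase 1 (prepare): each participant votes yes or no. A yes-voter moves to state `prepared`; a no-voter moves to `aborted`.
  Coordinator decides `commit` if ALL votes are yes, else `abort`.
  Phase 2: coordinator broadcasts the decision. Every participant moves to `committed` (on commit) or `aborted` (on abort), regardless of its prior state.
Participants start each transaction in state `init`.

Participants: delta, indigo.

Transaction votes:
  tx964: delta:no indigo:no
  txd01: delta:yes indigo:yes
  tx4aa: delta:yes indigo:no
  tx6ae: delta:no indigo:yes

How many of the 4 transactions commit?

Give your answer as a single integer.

tx964: no from delta, indigo -> abort (commits=0)
txd01: all yes -> commit (commits=1)
tx4aa: no from indigo -> abort (commits=1)
tx6ae: no from delta -> abort (commits=1)

Answer: 1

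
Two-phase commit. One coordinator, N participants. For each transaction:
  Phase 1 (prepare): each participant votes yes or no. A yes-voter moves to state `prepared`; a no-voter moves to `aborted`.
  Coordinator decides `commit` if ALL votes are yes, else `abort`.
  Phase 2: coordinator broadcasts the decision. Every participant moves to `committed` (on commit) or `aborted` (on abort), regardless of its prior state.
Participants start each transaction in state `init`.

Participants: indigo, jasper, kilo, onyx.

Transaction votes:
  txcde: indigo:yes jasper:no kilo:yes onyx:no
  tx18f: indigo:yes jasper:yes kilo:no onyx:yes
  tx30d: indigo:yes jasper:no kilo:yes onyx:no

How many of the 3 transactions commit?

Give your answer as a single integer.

txcde: no from jasper, onyx -> abort (commits=0)
tx18f: no from kilo -> abort (commits=0)
tx30d: no from jasper, onyx -> abort (commits=0)

Answer: 0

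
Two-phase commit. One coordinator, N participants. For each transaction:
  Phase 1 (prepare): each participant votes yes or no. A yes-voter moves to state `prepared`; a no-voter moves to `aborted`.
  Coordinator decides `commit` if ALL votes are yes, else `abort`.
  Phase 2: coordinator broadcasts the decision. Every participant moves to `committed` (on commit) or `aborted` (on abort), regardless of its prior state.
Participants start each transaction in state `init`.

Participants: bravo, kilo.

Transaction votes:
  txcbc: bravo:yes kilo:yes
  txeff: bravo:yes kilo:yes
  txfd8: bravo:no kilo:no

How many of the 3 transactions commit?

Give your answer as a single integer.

txcbc: all yes -> commit (commits=1)
txeff: all yes -> commit (commits=2)
txfd8: no from bravo, kilo -> abort (commits=2)

Answer: 2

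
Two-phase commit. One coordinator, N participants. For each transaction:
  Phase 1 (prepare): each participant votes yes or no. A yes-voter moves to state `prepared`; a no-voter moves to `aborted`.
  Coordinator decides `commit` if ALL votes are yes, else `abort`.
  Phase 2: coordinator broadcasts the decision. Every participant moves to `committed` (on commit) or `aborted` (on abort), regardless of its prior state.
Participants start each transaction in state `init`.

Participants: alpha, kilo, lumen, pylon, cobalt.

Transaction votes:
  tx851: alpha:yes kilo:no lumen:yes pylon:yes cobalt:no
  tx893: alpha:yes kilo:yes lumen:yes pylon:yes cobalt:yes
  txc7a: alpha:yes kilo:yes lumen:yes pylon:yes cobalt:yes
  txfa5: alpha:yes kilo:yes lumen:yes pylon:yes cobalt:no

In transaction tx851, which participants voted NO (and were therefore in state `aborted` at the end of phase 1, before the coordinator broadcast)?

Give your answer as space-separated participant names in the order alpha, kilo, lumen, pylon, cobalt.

Answer: kilo cobalt

Derivation:
Txn tx851 phase 1: alpha yes -> prepared; kilo no -> aborted; lumen yes -> prepared; pylon yes -> prepared; cobalt no -> aborted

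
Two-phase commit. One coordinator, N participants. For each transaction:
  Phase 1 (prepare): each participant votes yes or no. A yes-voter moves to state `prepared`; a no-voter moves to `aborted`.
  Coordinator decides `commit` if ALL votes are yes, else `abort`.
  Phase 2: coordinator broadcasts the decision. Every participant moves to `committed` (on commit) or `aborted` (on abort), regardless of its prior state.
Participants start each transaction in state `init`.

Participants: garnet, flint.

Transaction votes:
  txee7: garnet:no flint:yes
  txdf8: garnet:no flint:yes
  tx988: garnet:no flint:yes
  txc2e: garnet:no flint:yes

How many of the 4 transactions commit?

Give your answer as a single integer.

txee7: no from garnet -> abort (commits=0)
txdf8: no from garnet -> abort (commits=0)
tx988: no from garnet -> abort (commits=0)
txc2e: no from garnet -> abort (commits=0)

Answer: 0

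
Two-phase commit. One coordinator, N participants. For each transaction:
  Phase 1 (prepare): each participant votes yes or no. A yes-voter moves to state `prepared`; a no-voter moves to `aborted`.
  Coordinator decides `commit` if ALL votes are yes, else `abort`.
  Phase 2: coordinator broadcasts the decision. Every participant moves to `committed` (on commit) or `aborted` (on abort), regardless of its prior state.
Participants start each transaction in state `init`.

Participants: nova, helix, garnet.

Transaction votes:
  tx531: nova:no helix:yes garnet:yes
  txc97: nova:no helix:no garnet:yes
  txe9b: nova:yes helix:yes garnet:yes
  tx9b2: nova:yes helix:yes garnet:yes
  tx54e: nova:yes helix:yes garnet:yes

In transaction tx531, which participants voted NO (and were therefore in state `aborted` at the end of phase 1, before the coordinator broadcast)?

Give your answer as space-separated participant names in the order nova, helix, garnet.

Answer: nova

Derivation:
Txn tx531 phase 1: nova no -> aborted; helix yes -> prepared; garnet yes -> prepared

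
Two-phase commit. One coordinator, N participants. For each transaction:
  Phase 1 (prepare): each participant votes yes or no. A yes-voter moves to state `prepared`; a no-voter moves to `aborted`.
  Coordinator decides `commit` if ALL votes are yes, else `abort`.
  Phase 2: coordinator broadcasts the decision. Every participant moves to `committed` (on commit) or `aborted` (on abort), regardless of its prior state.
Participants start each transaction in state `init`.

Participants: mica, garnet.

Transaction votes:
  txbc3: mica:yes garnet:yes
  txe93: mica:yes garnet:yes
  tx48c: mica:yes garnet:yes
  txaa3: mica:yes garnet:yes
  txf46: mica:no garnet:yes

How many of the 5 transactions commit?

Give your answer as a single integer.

Answer: 4

Derivation:
txbc3: all yes -> commit (commits=1)
txe93: all yes -> commit (commits=2)
tx48c: all yes -> commit (commits=3)
txaa3: all yes -> commit (commits=4)
txf46: no from mica -> abort (commits=4)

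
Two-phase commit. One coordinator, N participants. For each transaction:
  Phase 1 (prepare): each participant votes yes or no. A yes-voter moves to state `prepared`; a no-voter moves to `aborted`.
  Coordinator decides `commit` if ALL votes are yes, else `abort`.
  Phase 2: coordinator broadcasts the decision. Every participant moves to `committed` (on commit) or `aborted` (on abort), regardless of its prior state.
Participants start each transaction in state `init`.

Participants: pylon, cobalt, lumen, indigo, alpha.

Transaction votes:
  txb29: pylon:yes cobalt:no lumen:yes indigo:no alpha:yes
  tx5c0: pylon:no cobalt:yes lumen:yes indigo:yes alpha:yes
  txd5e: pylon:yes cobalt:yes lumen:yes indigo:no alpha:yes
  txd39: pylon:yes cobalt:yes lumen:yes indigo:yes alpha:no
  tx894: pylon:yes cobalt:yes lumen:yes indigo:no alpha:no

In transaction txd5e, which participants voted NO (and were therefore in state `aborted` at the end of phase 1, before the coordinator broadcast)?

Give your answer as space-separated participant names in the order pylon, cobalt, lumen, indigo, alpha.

Answer: indigo

Derivation:
Txn txd5e phase 1: pylon yes -> prepared; cobalt yes -> prepared; lumen yes -> prepared; indigo no -> aborted; alpha yes -> prepared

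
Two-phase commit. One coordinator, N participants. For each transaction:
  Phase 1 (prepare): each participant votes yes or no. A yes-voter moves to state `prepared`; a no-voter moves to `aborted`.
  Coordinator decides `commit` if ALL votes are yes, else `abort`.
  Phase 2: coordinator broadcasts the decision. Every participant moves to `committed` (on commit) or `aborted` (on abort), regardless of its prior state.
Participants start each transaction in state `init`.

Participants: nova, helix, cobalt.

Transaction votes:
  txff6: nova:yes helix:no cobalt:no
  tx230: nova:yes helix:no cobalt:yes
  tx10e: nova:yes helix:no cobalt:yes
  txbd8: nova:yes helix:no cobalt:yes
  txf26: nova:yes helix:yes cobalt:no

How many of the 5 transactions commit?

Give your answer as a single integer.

txff6: no from helix, cobalt -> abort (commits=0)
tx230: no from helix -> abort (commits=0)
tx10e: no from helix -> abort (commits=0)
txbd8: no from helix -> abort (commits=0)
txf26: no from cobalt -> abort (commits=0)

Answer: 0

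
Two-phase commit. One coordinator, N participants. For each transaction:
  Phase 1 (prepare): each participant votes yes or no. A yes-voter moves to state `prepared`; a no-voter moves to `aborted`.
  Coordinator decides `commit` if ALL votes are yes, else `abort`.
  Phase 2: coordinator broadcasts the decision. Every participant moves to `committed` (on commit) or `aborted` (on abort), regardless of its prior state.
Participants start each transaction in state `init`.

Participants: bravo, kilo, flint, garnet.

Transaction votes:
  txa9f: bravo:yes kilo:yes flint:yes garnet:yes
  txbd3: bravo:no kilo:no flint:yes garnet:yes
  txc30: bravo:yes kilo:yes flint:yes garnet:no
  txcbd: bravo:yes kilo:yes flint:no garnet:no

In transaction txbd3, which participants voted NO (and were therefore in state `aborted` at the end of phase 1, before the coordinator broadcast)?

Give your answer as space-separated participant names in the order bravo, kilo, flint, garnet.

Txn txbd3 phase 1: bravo no -> aborted; kilo no -> aborted; flint yes -> prepared; garnet yes -> prepared

Answer: bravo kilo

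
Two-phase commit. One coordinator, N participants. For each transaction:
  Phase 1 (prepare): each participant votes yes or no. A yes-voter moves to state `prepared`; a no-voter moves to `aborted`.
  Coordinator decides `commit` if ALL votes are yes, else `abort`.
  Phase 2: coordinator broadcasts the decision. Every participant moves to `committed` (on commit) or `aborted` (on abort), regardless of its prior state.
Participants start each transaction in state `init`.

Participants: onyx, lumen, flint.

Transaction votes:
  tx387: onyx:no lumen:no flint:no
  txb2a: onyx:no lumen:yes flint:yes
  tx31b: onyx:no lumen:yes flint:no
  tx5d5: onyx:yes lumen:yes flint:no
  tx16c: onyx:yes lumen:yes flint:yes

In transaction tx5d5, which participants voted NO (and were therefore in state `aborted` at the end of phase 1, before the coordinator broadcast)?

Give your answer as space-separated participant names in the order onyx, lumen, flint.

Answer: flint

Derivation:
Txn tx5d5 phase 1: onyx yes -> prepared; lumen yes -> prepared; flint no -> aborted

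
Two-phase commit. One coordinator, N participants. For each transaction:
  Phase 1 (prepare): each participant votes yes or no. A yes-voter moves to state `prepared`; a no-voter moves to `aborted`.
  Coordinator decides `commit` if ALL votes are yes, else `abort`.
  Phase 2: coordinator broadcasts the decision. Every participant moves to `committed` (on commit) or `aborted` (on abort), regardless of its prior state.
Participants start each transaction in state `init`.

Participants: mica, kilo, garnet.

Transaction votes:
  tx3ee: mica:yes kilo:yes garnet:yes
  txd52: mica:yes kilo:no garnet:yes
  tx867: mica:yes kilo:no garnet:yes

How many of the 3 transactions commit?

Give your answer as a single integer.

tx3ee: all yes -> commit (commits=1)
txd52: no from kilo -> abort (commits=1)
tx867: no from kilo -> abort (commits=1)

Answer: 1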